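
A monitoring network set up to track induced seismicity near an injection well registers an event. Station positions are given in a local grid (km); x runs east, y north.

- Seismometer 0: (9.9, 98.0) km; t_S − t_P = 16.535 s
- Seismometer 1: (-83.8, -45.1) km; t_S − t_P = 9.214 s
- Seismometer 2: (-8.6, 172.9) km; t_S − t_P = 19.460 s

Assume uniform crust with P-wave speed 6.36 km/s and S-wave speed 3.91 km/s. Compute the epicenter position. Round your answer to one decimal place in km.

Distance from S−P lag: d = Δt · v_P v_S / (v_P − v_S) = Δt · (6.36·3.91)/(6.36−3.91) ≈ 10.1500·Δt.
So d_Seismometer 0 = 167.83, d_Seismometer 1 = 93.52, d_Seismometer 2 = 197.52 km.
Circle about each station: (x − 9.9)² + (y − 98.0)² = 167.83²; (x + 83.8)² + (y + 45.1)² = 93.52²; (x + 8.6)² + (y − 172.9)² = 197.52².
Subtracting pairs of circle equations eliminates x²+y² and gives linear equations (the radical axes):
-187.4 x − 286.2 y = 18775.36
-37.0 x + 149.8 y = 9419.12
Solving the 2×2 system: x ≈ -142.5, y ≈ 27.7 km.

x ≈ -142.5 km, y ≈ 27.7 km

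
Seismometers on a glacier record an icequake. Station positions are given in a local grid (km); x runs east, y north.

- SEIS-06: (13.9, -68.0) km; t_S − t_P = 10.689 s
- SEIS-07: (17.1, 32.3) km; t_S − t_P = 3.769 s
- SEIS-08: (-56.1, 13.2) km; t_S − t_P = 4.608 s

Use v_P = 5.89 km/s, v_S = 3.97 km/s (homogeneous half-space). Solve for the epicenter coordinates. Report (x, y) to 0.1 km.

(-21.4, 57.3)

Distance from S−P lag: d = Δt · v_P v_S / (v_P − v_S) = Δt · (5.89·3.97)/(5.89−3.97) ≈ 12.1788·Δt.
So d_SEIS-06 = 130.18, d_SEIS-07 = 45.90, d_SEIS-08 = 56.12 km.
Circle about each station: (x − 13.9)² + (y + 68.0)² = 130.18²; (x − 17.1)² + (y − 32.3)² = 45.90²; (x + 56.1)² + (y − 13.2)² = 56.12².
Subtracting pairs of circle equations eliminates x²+y² and gives linear equations (the radical axes):
6.4 x + 200.6 y = 11358.51
-140.0 x + 162.4 y = 12301.62
Solving the 2×2 system: x ≈ -21.4, y ≈ 57.3 km.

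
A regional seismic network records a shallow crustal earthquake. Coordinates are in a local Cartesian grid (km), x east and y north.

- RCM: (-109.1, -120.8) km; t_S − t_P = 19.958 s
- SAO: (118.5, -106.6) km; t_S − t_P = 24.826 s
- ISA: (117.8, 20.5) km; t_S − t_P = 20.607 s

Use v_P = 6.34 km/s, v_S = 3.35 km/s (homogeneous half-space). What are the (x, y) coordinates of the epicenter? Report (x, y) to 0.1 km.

Distance from S−P lag: d = Δt · v_P v_S / (v_P − v_S) = Δt · (6.34·3.35)/(6.34−3.35) ≈ 7.1033·Δt.
So d_RCM = 141.77, d_SAO = 176.35, d_ISA = 146.38 km.
Circle about each station: (x + 109.1)² + (y + 120.8)² = 141.77²; (x − 118.5)² + (y + 106.6)² = 176.35²; (x − 117.8)² + (y − 20.5)² = 146.38².
Subtracting the RCM equation from the SAO and ISA equations removes the quadratic terms:
455.2 x + 28.4 y = -12090.23
453.8 x + 282.6 y = -13526.73
Solving the 2×2 system: x ≈ -26.2, y ≈ -5.8 km.
Check against RCM (with the unrounded x, y): √((x + 109.1)²+(y + 120.8)²) = 141.77 ≈ 141.77 km. ✓

-26.2 km east, -5.8 km north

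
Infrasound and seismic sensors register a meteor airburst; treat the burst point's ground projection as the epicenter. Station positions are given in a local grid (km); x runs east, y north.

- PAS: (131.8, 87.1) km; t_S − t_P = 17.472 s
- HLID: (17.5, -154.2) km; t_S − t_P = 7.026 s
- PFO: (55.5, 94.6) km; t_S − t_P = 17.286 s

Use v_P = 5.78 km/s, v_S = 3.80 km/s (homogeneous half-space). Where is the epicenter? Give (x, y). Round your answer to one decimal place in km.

70.0 km east, -96.6 km north

Distance from S−P lag: d = Δt · v_P v_S / (v_P − v_S) = Δt · (5.78·3.80)/(5.78−3.80) ≈ 11.0929·Δt.
So d_PAS = 193.82, d_HLID = 77.94, d_PFO = 191.75 km.
Circle about each station: (x − 131.8)² + (y − 87.1)² = 193.82²; (x − 17.5)² + (y + 154.2)² = 77.94²; (x − 55.5)² + (y − 94.6)² = 191.75².
Subtracting pairs of circle equations eliminates x²+y² and gives linear equations (the radical axes):
-228.6 x − 482.6 y = 30617.79
-152.6 x + 15.0 y = -12130.11
Solving the 2×2 system: x ≈ 70.0, y ≈ -96.6 km.
Check against PAS (with the unrounded x, y): √((x − 131.8)²+(y − 87.1)²) = 193.82 ≈ 193.82 km. ✓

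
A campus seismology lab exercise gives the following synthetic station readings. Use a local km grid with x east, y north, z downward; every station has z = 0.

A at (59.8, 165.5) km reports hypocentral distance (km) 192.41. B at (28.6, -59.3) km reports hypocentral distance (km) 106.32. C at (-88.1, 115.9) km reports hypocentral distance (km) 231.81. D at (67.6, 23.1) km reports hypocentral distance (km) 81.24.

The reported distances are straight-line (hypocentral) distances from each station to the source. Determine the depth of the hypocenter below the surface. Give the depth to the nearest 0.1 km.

69.2 km

Each station gives a sphere (x−x_i)² + (y−y_i)² + z² = d_i² (stations at z=0).
Subtracting the A sphere from B and C: z² cancels, leaving linear equations in x and y:
-62.4 x − 449.6 y = -914.17
-295.8 x − 99.2 y = -26486.14
Solving: x ≈ 93.197, y ≈ -10.901 km (keep extra digits for the depth step; rounded: 93.2, -10.9).
Then from the A sphere: z² = 192.41² − (x − 59.8)² − (y − 165.5)² with x = 93.197, y = -10.901, so z ≈ 69.202 ≈ 69.2 km.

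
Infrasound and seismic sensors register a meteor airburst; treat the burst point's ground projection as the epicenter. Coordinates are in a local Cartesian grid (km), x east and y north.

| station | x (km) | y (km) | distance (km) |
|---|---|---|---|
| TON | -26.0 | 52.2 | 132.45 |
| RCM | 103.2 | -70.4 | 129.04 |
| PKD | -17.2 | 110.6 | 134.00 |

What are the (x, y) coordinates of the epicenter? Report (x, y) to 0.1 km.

Circle about each station: (x + 26.0)² + (y − 52.2)² = 132.45²; (x − 103.2)² + (y + 70.4)² = 129.04²; (x + 17.2)² + (y − 110.6)² = 134.00².
Subtracting pairs of circle equations eliminates x²+y² and gives linear equations (the radical axes):
258.4 x − 245.2 y = 13097.24
17.6 x + 116.8 y = 8714.36
Solving the 2×2 system: x ≈ 106.3, y ≈ 58.6 km.

(106.3, 58.6)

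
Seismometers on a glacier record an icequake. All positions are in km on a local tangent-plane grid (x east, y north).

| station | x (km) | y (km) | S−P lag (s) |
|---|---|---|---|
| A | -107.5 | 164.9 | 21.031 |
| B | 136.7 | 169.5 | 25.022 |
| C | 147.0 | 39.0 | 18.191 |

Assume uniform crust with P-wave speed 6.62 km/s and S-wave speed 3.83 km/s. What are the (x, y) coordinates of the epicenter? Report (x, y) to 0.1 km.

(-13.3, -1.4)

Distance from S−P lag: d = Δt · v_P v_S / (v_P − v_S) = Δt · (6.62·3.83)/(6.62−3.83) ≈ 9.0877·Δt.
So d_A = 191.12, d_B = 227.39, d_C = 165.31 km.
Circle about each station: (x + 107.5)² + (y − 164.9)² = 191.12²; (x − 136.7)² + (y − 169.5)² = 227.39²; (x − 147.0)² + (y − 39.0)² = 165.31².
Subtracting the A equation from the B and C equations removes the quadratic terms:
488.4 x + 9.2 y = -6510.48
509.0 x − 251.8 y = -6418.80
Solving the 2×2 system: x ≈ -13.3, y ≈ -1.4 km.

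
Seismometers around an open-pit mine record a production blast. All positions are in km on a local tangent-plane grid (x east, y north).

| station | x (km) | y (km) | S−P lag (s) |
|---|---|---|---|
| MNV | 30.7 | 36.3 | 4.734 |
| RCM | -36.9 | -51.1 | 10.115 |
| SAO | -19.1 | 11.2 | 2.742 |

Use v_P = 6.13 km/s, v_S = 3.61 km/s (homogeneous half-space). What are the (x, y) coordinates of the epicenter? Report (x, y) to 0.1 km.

x ≈ -10.8 km, y ≈ 33.8 km

Distance from S−P lag: d = Δt · v_P v_S / (v_P − v_S) = Δt · (6.13·3.61)/(6.13−3.61) ≈ 8.7815·Δt.
So d_MNV = 41.57, d_RCM = 88.82, d_SAO = 24.08 km.
Circle about each station: (x − 30.7)² + (y − 36.3)² = 41.57²; (x + 36.9)² + (y + 51.1)² = 88.82²; (x + 19.1)² + (y − 11.2)² = 24.08².
Subtracting the MNV equation from the RCM and SAO equations removes the quadratic terms:
-135.2 x − 174.8 y = -4448.29
-99.6 x − 50.2 y = -621.71
Solving the 2×2 system: x ≈ -10.8, y ≈ 33.8 km.
Check against MNV (with the unrounded x, y): √((x − 30.7)²+(y − 36.3)²) = 41.57 ≈ 41.57 km. ✓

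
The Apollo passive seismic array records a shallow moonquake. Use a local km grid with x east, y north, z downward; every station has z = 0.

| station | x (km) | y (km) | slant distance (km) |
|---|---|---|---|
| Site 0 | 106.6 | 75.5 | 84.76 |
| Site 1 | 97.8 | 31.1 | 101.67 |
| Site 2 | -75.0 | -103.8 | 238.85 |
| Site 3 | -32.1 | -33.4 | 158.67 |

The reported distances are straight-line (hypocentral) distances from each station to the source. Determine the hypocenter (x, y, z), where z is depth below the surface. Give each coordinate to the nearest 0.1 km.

Each station gives a sphere (x−x_i)² + (y−y_i)² + z² = d_i² (stations at z=0).
Subtracting the Site 0 sphere from Site 1 and Site 2: z² cancels, leaving linear equations in x and y:
-17.6 x − 88.8 y = -9684.29
-363.2 x − 358.6 y = -50529.43
Solving: x ≈ 39.098, y ≈ 101.308 km (keep extra digits for the depth step; rounded: 39.1, 101.3).
Then from the Site 0 sphere: z² = 84.76² − (x − 106.6)² − (y − 75.5)² with x = 39.098, y = 101.308, so z ≈ 44.291 ≈ 44.3 km.

x ≈ 39.1 km, y ≈ 101.3 km, depth ≈ 44.3 km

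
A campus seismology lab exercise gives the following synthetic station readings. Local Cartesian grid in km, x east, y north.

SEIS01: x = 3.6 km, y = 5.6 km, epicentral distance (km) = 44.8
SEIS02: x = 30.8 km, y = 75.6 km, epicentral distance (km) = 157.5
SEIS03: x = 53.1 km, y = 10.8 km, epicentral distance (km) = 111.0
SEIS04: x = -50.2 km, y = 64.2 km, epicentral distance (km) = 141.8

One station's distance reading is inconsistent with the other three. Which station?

SEIS01

Solve using three stations at a time. Using SEIS02, SEIS03, SEIS04 (subtract circle equations pairwise → linear system) gives (x, y) ≈ (-18.5, -73.9).
Distances from that point to each station vs reported:
  SEIS01: calculated 82.5 vs reported 44.8 → residual 37.7 km
  SEIS02: calculated 157.4 vs reported 157.5 → residual 0.1 km
  SEIS03: calculated 110.9 vs reported 111.0 → residual 0.1 km
  SEIS04: calculated 141.7 vs reported 141.8 → residual 0.1 km
SEIS02, SEIS03, SEIS04 are mutually consistent (residuals ≈ 0); SEIS01 is off by 37.7 km.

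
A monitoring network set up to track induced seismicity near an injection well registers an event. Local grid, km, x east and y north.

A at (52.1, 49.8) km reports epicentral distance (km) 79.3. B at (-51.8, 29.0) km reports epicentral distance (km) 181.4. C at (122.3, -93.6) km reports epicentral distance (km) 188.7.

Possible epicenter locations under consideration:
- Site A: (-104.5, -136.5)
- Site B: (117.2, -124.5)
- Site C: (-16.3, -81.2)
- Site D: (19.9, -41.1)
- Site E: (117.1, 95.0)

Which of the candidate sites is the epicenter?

Site E

For each candidate, compare |candidate − station| to the reported distance:
Site A: residuals A 164.1, B 7.7, C 42.1 → max 164.1 km
Site B: residuals A 106.8, B 46.9, C 157.4 → max 157.4 km
Site C: residuals A 68.5, B 65.6, C 49.5 → max 68.5 km
Site D: residuals A 17.1, B 81.1, C 73.6 → max 81.1 km
Site E: residuals A 0.1, B 0.1, C 0.0 → max 0.1 km
Only Site E has all residuals ≈ 0.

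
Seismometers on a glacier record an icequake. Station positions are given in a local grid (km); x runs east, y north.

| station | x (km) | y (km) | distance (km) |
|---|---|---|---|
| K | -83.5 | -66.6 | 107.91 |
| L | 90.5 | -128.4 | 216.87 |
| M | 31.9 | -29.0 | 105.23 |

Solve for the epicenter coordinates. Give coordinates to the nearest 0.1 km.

x ≈ -50.7 km, y ≈ 36.2 km

Circle about each station: (x + 83.5)² + (y + 66.6)² = 107.91²; (x − 90.5)² + (y + 128.4)² = 216.87²; (x − 31.9)² + (y + 29.0)² = 105.23².
Subtracting the K equation from the L and M equations removes the quadratic terms:
348.0 x − 123.6 y = -22119.03
230.8 x + 75.2 y = -8977.98
Solving the 2×2 system: x ≈ -50.7, y ≈ 36.2 km.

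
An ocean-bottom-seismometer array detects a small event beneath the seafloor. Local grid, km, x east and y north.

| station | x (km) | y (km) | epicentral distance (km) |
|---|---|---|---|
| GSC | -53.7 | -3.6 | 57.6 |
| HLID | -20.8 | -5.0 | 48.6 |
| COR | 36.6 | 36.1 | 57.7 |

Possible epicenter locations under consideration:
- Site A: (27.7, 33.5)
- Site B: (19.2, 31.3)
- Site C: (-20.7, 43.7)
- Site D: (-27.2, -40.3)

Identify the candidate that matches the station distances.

For each candidate, compare |candidate − station| to the reported distance:
Site A: residuals GSC 31.9, HLID 13.3, COR 48.4 → max 48.4 km
Site B: residuals GSC 23.2, HLID 5.4, COR 39.7 → max 39.7 km
Site C: residuals GSC 0.1, HLID 0.1, COR 0.1 → max 0.1 km
Site D: residuals GSC 12.3, HLID 12.7, COR 41.8 → max 41.8 km
Only Site C has all residuals ≈ 0.

Site C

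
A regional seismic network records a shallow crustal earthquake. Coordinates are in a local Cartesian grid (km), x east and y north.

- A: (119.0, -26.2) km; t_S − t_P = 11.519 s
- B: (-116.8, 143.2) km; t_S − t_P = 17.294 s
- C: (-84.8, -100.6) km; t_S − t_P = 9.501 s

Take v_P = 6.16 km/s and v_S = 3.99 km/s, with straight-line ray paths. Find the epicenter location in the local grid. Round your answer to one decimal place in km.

Distance from S−P lag: d = Δt · v_P v_S / (v_P − v_S) = Δt · (6.16·3.99)/(6.16−3.99) ≈ 11.3265·Δt.
So d_A = 130.47, d_B = 195.88, d_C = 107.61 km.
Circle about each station: (x − 119.0)² + (y + 26.2)² = 130.47²; (x + 116.8)² + (y − 143.2)² = 195.88²; (x + 84.8)² + (y + 100.6)² = 107.61².
Subtracting pairs of circle equations eliminates x²+y² and gives linear equations (the radical axes):
-471.6 x + 338.8 y = -2045.51
-407.6 x − 148.8 y = 7906.47
Solving the 2×2 system: x ≈ -11.4, y ≈ -21.9 km.

(-11.4, -21.9)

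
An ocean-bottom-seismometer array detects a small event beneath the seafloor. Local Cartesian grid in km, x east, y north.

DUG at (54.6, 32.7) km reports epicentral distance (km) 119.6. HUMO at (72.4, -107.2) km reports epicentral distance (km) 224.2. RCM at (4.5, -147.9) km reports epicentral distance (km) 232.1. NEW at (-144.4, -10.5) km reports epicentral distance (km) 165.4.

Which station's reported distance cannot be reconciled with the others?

NEW

Solve using three stations at a time. Using DUG, HUMO, RCM (subtract circle equations pairwise → linear system) gives (x, y) ≈ (-57.0, 75.9).
Distances from that point to each station vs reported:
  DUG: calculated 119.7 vs reported 119.6 → residual 0.1 km
  HUMO: calculated 224.2 vs reported 224.2 → residual 0.0 km
  RCM: calculated 232.1 vs reported 232.1 → residual 0.0 km
  NEW: calculated 122.9 vs reported 165.4 → residual 42.5 km
DUG, HUMO, RCM are mutually consistent (residuals ≈ 0); NEW is off by 42.5 km.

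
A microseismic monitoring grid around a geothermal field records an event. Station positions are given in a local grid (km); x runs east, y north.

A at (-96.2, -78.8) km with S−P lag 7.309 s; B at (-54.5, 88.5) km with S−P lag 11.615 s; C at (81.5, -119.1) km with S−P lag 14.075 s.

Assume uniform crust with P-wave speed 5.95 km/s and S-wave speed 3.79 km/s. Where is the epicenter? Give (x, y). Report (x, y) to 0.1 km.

Distance from S−P lag: d = Δt · v_P v_S / (v_P − v_S) = Δt · (5.95·3.79)/(5.95−3.79) ≈ 10.4400·Δt.
So d_A = 76.31, d_B = 121.26, d_C = 146.94 km.
Circle about each station: (x + 96.2)² + (y + 78.8)² = 76.31²; (x + 54.5)² + (y − 88.5)² = 121.26²; (x − 81.5)² + (y + 119.1)² = 146.94².
Subtracting pairs of circle equations eliminates x²+y² and gives linear equations (the radical axes):
83.4 x + 334.6 y = -13542.15
355.4 x − 80.6 y = -10404.97
Solving the 2×2 system: x ≈ -36.4, y ≈ -31.4 km.
Check against A (with the unrounded x, y): √((x + 96.2)²+(y + 78.8)²) = 76.31 ≈ 76.31 km. ✓

(-36.4, -31.4)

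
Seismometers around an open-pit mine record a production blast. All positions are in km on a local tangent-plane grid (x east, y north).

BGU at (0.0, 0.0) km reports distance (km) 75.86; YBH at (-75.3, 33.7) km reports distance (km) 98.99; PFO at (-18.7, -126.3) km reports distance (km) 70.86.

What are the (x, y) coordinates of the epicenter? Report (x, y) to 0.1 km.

(-45.5, -60.7)

Circle about each station: x² + y² = 75.86²; (x + 75.3)² + (y − 33.7)² = 98.99²; (x + 18.7)² + (y + 126.3)² = 70.86².
Subtracting pairs of circle equations eliminates x²+y² and gives linear equations (the radical axes):
-150.6 x + 67.4 y = 2761.50
-37.4 x − 252.6 y = 17034.98
Solving the 2×2 system: x ≈ -45.5, y ≈ -60.7 km.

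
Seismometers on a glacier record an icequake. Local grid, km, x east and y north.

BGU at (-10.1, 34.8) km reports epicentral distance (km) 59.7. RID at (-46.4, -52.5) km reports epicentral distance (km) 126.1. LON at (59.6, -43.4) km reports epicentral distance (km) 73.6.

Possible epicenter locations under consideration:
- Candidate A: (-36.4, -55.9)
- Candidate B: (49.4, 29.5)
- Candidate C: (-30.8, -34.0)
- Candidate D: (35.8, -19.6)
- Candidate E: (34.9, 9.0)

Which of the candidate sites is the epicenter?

Candidate B

For each candidate, compare |candidate − station| to the reported distance:
Candidate A: residuals BGU 34.7, RID 115.5, LON 23.2 → max 115.5 km
Candidate B: residuals BGU 0.0, RID 0.0, LON 0.0 → max 0.0 km
Candidate C: residuals BGU 12.1, RID 101.9, LON 17.3 → max 101.9 km
Candidate D: residuals BGU 11.5, RID 37.6, LON 39.9 → max 39.9 km
Candidate E: residuals BGU 7.8, RID 24.2, LON 15.7 → max 24.2 km
Only Candidate B has all residuals ≈ 0.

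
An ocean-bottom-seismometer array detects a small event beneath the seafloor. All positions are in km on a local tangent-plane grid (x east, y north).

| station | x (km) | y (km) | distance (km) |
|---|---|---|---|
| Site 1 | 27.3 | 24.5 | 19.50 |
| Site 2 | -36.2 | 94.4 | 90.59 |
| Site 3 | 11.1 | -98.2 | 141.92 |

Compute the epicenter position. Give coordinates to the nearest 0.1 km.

37.2 km east, 41.3 km north

Circle about each station: (x − 27.3)² + (y − 24.5)² = 19.50²; (x + 36.2)² + (y − 94.4)² = 90.59²; (x − 11.1)² + (y + 98.2)² = 141.92².
Subtracting pairs of circle equations eliminates x²+y² and gives linear equations (the radical axes):
-127.0 x + 139.8 y = 1049.96
-32.4 x − 245.4 y = -11340.13
Solving the 2×2 system: x ≈ 37.2, y ≈ 41.3 km.
Check against Site 1 (with the unrounded x, y): √((x − 27.3)²+(y − 24.5)²) = 19.50 ≈ 19.50 km. ✓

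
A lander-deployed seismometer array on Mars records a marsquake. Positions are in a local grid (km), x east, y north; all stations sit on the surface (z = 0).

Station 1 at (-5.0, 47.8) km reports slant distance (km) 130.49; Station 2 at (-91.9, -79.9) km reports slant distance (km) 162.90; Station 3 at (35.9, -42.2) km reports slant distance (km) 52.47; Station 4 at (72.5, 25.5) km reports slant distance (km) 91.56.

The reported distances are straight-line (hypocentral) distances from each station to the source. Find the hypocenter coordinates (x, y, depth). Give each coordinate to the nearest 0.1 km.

x ≈ 63.2 km, y ≈ -54.8 km, depth ≈ 43.0 km

Each station gives a sphere (x−x_i)² + (y−y_i)² + z² = d_i² (stations at z=0).
Subtracting the Station 1 sphere from Station 2 and Station 3: z² cancels, leaving linear equations in x and y:
-173.8 x − 255.4 y = 3011.01
81.8 x − 180.0 y = 15034.35
Solving: x ≈ 63.205, y ≈ -54.801 km (keep extra digits for the depth step; rounded: 63.2, -54.8).
Then from the Station 1 sphere: z² = 130.49² − (x + 5.0)² − (y − 47.8)² with x = 63.205, y = -54.801, so z ≈ 42.997 ≈ 43.0 km.
Check against Station 4 (with the unrounded solution): distance 91.56 ≈ 91.56 km. ✓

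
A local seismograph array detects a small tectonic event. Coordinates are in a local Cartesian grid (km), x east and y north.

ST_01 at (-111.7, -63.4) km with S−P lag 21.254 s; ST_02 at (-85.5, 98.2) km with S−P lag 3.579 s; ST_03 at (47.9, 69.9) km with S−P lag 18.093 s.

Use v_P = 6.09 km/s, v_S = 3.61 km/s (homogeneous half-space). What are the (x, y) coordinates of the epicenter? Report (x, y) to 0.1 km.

Distance from S−P lag: d = Δt · v_P v_S / (v_P − v_S) = Δt · (6.09·3.61)/(6.09−3.61) ≈ 8.8649·Δt.
So d_ST_01 = 188.41, d_ST_02 = 31.73, d_ST_03 = 160.39 km.
Circle about each station: (x + 111.7)² + (y + 63.4)² = 188.41²; (x + 85.5)² + (y − 98.2)² = 31.73²; (x − 47.9)² + (y − 69.9)² = 160.39².
Subtracting pairs of circle equations eliminates x²+y² and gives linear equations (the radical axes):
52.4 x + 323.2 y = 34948.58
319.2 x + 266.6 y = 457.35
Solving the 2×2 system: x ≈ -102.8, y ≈ 124.8 km.
Check against ST_01 (with the unrounded x, y): √((x + 111.7)²+(y + 63.4)²) = 188.41 ≈ 188.41 km. ✓

-102.8 km east, 124.8 km north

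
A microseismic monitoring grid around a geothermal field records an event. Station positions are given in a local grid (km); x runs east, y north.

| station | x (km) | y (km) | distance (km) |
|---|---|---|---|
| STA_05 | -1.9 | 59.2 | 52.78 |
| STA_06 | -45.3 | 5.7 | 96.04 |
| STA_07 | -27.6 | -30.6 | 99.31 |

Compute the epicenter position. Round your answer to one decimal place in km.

(45.7, 36.4)

Circle about each station: (x + 1.9)² + (y − 59.2)² = 52.78²; (x + 45.3)² + (y − 5.7)² = 96.04²; (x + 27.6)² + (y + 30.6)² = 99.31².
Subtracting the STA_05 equation from the STA_06 and STA_07 equations removes the quadratic terms:
-86.8 x − 107.0 y = -7861.62
-51.4 x − 179.6 y = -8886.88
Solving the 2×2 system: x ≈ 45.7, y ≈ 36.4 km.
Check against STA_05 (with the unrounded x, y): √((x + 1.9)²+(y − 59.2)²) = 52.77 ≈ 52.78 km. ✓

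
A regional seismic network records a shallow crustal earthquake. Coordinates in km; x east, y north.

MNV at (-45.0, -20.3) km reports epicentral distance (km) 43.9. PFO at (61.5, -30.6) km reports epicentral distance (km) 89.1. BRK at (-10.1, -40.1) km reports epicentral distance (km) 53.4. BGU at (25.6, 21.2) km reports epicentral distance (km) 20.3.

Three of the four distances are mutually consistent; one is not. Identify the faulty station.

Solve using three stations at a time. Using MNV, PFO, BRK (subtract circle equations pairwise → linear system) gives (x, y) ≈ (-16.2, 13.1).
Distances from that point to each station vs reported:
  MNV: calculated 44.0 vs reported 43.9 → residual 0.1 km
  PFO: calculated 89.2 vs reported 89.1 → residual 0.1 km
  BRK: calculated 53.5 vs reported 53.4 → residual 0.1 km
  BGU: calculated 42.6 vs reported 20.3 → residual 22.3 km
MNV, PFO, BRK are mutually consistent (residuals ≈ 0); BGU is off by 22.3 km.

BGU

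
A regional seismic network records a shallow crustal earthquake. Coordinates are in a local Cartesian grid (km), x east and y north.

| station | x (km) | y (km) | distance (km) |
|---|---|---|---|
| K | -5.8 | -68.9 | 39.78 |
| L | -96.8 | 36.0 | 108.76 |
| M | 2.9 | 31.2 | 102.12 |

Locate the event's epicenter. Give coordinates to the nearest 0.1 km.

x ≈ -44.4 km, y ≈ -59.3 km

Circle about each station: (x + 5.8)² + (y + 68.9)² = 39.78²; (x + 96.8)² + (y − 36.0)² = 108.76²; (x − 2.9)² + (y − 31.2)² = 102.12².
Subtracting pairs of circle equations eliminates x²+y² and gives linear equations (the radical axes):
-182.0 x + 209.8 y = -4360.90
17.4 x + 200.2 y = -12645.05
Solving the 2×2 system: x ≈ -44.4, y ≈ -59.3 km.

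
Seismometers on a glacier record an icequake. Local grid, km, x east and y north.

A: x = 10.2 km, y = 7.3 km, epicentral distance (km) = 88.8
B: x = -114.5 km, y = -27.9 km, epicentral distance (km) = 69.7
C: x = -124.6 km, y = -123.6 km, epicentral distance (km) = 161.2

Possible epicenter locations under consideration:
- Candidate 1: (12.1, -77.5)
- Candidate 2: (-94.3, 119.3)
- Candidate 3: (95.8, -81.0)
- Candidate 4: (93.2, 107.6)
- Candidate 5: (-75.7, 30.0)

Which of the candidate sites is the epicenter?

Candidate 5

For each candidate, compare |candidate − station| to the reported distance:
Candidate 1: residuals A 4.0, B 66.3, C 16.9 → max 66.3 km
Candidate 2: residuals A 64.4, B 78.9, C 83.6 → max 83.6 km
Candidate 3: residuals A 34.2, B 147.2, C 63.3 → max 147.2 km
Candidate 4: residuals A 41.4, B 178.3, C 156.4 → max 178.3 km
Candidate 5: residuals A 0.0, B 0.0, C 0.0 → max 0.0 km
Only Candidate 5 has all residuals ≈ 0.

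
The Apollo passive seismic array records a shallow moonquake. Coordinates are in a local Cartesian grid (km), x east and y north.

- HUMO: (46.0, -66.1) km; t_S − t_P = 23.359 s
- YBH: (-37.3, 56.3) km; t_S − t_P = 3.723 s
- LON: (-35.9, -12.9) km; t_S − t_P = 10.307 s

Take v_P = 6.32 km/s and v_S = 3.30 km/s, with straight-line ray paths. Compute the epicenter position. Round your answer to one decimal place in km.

Distance from S−P lag: d = Δt · v_P v_S / (v_P − v_S) = Δt · (6.32·3.30)/(6.32−3.30) ≈ 6.9060·Δt.
So d_HUMO = 161.32, d_YBH = 25.71, d_LON = 71.18 km.
Circle about each station: (x − 46.0)² + (y + 66.1)² = 161.32²; (x + 37.3)² + (y − 56.3)² = 25.71²; (x + 35.9)² + (y + 12.9)² = 71.18².
Subtracting pairs of circle equations eliminates x²+y² and gives linear equations (the radical axes):
-166.6 x + 244.8 y = 23438.91
-163.8 x + 106.4 y = 15927.56
Solving the 2×2 system: x ≈ -62.8, y ≈ 53.0 km.

-62.8 km east, 53.0 km north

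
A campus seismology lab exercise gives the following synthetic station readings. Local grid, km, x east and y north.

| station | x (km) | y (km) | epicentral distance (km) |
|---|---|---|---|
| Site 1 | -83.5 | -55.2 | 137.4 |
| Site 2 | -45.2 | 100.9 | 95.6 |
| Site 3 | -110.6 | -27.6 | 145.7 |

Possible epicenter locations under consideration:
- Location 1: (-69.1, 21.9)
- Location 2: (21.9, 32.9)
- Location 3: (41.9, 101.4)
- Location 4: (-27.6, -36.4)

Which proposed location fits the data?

For each candidate, compare |candidate − station| to the reported distance:
Location 1: residuals Site 1 59.0, Site 2 13.1, Site 3 81.1 → max 81.1 km
Location 2: residuals Site 1 0.0, Site 2 0.1, Site 3 0.0 → max 0.1 km
Location 3: residuals Site 1 63.2, Site 2 8.5, Site 3 54.0 → max 63.2 km
Location 4: residuals Site 1 78.4, Site 2 42.8, Site 3 62.2 → max 78.4 km
Only Location 2 has all residuals ≈ 0.

Location 2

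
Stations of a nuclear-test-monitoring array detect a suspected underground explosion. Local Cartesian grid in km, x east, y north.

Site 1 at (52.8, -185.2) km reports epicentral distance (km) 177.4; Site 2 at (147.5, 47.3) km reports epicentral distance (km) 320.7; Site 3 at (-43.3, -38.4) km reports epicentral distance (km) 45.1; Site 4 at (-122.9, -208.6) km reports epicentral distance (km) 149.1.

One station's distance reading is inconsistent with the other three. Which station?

Site 2

Solve using three stations at a time. Using Site 1, Site 3, Site 4 (subtract circle equations pairwise → linear system) gives (x, y) ≈ (-78.8, -66.2).
Distances from that point to each station vs reported:
  Site 1: calculated 177.4 vs reported 177.4 → residual 0.0 km
  Site 2: calculated 253.1 vs reported 320.7 → residual 67.6 km
  Site 3: calculated 45.1 vs reported 45.1 → residual 0.0 km
  Site 4: calculated 149.1 vs reported 149.1 → residual 0.0 km
Site 1, Site 3, Site 4 are mutually consistent (residuals ≈ 0); Site 2 is off by 67.6 km.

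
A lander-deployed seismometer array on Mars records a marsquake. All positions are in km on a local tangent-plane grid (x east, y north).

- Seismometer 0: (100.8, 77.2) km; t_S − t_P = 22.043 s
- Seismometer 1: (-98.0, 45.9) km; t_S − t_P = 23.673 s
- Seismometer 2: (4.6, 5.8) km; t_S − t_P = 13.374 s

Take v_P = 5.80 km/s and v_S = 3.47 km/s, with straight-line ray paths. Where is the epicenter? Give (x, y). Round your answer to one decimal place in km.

x ≈ 41.4 km, y ≈ -103.7 km

Distance from S−P lag: d = Δt · v_P v_S / (v_P − v_S) = Δt · (5.80·3.47)/(5.80−3.47) ≈ 8.6378·Δt.
So d_Seismometer 0 = 190.40, d_Seismometer 1 = 204.48, d_Seismometer 2 = 115.52 km.
Circle about each station: (x − 100.8)² + (y − 77.2)² = 190.40²; (x + 98.0)² + (y − 45.9)² = 204.48²; (x − 4.6)² + (y − 5.8)² = 115.52².
Subtracting the Seismometer 0 equation from the Seismometer 1 and Seismometer 2 equations removes the quadratic terms:
-397.6 x − 62.6 y = -9969.58
-192.4 x − 142.8 y = 6841.61
Solving the 2×2 system: x ≈ 41.4, y ≈ -103.7 km.
Check against Seismometer 0 (with the unrounded x, y): √((x − 100.8)²+(y − 77.2)²) = 190.39 ≈ 190.40 km. ✓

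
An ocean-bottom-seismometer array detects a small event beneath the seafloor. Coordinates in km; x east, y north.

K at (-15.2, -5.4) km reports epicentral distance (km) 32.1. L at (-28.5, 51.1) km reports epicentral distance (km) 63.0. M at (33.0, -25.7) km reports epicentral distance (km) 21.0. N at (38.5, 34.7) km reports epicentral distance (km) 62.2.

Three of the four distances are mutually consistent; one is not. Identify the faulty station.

Solve using three stations at a time. Using K, M, N (subtract circle equations pairwise → linear system) gives (x, y) ≈ (12.4, -21.8).
Distances from that point to each station vs reported:
  K: calculated 32.1 vs reported 32.1 → residual 0.0 km
  L: calculated 83.5 vs reported 63.0 → residual 20.5 km
  M: calculated 21.0 vs reported 21.0 → residual 0.0 km
  N: calculated 62.2 vs reported 62.2 → residual 0.0 km
K, M, N are mutually consistent (residuals ≈ 0); L is off by 20.5 km.

L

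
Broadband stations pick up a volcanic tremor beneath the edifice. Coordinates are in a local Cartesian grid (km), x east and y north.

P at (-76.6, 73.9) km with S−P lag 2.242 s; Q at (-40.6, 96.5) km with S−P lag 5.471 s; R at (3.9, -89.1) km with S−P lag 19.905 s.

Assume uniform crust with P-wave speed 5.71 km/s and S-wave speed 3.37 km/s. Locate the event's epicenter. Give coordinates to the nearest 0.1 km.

-65.6 km east, 59.1 km north

Distance from S−P lag: d = Δt · v_P v_S / (v_P − v_S) = Δt · (5.71·3.37)/(5.71−3.37) ≈ 8.2234·Δt.
So d_P = 18.44, d_Q = 44.99, d_R = 163.69 km.
Circle about each station: (x + 76.6)² + (y − 73.9)² = 18.44²; (x + 40.6)² + (y − 96.5)² = 44.99²; (x − 3.9)² + (y + 89.1)² = 163.69².
Subtracting the P equation from the Q and R equations removes the quadratic terms:
72.0 x + 45.2 y = -2052.23
161.0 x − 326.0 y = -29829.13
Solving the 2×2 system: x ≈ -65.6, y ≈ 59.1 km.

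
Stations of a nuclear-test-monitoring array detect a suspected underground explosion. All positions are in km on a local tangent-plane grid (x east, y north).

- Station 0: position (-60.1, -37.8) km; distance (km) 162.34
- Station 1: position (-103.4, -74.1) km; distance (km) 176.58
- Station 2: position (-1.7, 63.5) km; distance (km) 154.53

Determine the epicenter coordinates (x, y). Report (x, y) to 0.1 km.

Circle about each station: (x + 60.1)² + (y + 37.8)² = 162.34²; (x + 103.4)² + (y + 74.1)² = 176.58²; (x + 1.7)² + (y − 63.5)² = 154.53².
Subtracting pairs of circle equations eliminates x²+y² and gives linear equations (the radical axes):
-86.6 x − 72.6 y = 6315.30
116.8 x + 202.6 y = 1469.04
Solving the 2×2 system: x ≈ -152.9, y ≈ 95.4 km.
Check against Station 0 (with the unrounded x, y): √((x + 60.1)²+(y + 37.8)²) = 162.34 ≈ 162.34 km. ✓

(-152.9, 95.4)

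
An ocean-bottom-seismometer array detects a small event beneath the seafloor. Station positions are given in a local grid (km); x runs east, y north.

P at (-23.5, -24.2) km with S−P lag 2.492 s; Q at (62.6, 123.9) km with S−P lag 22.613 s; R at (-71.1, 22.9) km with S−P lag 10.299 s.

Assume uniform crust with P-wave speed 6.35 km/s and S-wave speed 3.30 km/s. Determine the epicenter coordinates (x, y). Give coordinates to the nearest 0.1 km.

x ≈ -10.3 km, y ≈ -13.3 km

Distance from S−P lag: d = Δt · v_P v_S / (v_P − v_S) = Δt · (6.35·3.30)/(6.35−3.30) ≈ 6.8705·Δt.
So d_P = 17.12, d_Q = 155.36, d_R = 70.76 km.
Circle about each station: (x + 23.5)² + (y + 24.2)² = 17.12²; (x − 62.6)² + (y − 123.9)² = 155.36²; (x + 71.1)² + (y − 22.9)² = 70.76².
Subtracting pairs of circle equations eliminates x²+y² and gives linear equations (the radical axes):
172.2 x + 296.2 y = -5711.56
-95.2 x + 94.2 y = -272.15
Solving the 2×2 system: x ≈ -10.3, y ≈ -13.3 km.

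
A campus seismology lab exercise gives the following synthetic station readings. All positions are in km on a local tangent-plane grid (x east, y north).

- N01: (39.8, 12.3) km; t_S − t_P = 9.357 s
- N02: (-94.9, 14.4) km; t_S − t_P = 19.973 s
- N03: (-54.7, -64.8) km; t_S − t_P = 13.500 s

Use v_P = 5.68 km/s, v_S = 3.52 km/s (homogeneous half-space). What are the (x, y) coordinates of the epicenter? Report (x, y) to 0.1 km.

x ≈ 70.2 km, y ≈ -68.8 km

Distance from S−P lag: d = Δt · v_P v_S / (v_P − v_S) = Δt · (5.68·3.52)/(5.68−3.52) ≈ 9.2563·Δt.
So d_N01 = 86.61, d_N02 = 184.88, d_N03 = 124.96 km.
Circle about each station: (x − 39.8)² + (y − 12.3)² = 86.61²; (x + 94.9)² + (y − 14.4)² = 184.88²; (x + 54.7)² + (y + 64.8)² = 124.96².
Subtracting pairs of circle equations eliminates x²+y² and gives linear equations (the radical axes):
-269.4 x + 4.2 y = -19201.28
-189.0 x − 154.2 y = -2657.91
Solving the 2×2 system: x ≈ 70.2, y ≈ -68.8 km.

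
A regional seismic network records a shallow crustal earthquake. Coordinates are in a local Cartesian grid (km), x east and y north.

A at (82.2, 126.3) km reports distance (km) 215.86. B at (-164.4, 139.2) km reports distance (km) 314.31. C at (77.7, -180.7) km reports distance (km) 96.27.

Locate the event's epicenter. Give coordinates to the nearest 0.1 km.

(53.2, -87.6)

Circle about each station: (x − 82.2)² + (y − 126.3)² = 215.86²; (x + 164.4)² + (y − 139.2)² = 314.31²; (x − 77.7)² + (y + 180.7)² = 96.27².
Subtracting the A equation from the B and C equations removes the quadratic terms:
-493.2 x + 25.8 y = -28499.77
-9.0 x − 614.0 y = 53308.88
Solving the 2×2 system: x ≈ 53.2, y ≈ -87.6 km.
Check against A (with the unrounded x, y): √((x − 82.2)²+(y − 126.3)²) = 215.86 ≈ 215.86 km. ✓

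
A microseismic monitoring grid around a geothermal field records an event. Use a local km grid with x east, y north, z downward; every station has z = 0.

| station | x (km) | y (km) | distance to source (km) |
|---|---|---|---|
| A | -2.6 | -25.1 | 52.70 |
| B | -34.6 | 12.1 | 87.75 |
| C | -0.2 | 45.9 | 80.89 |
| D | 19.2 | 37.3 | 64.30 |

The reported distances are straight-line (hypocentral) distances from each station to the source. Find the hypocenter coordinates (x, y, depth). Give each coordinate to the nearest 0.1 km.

Each station gives a sphere (x−x_i)² + (y−y_i)² + z² = d_i² (stations at z=0).
Subtracting the A sphere from B and C: z² cancels, leaving linear equations in x and y:
-64.0 x + 74.4 y = -4215.97
4.8 x + 142.0 y = -2295.82
Solving: x ≈ 45.299, y ≈ -17.699 km (keep extra digits for the depth step; rounded: 45.3, -17.7).
Then from the A sphere: z² = 52.70² − (x + 2.6)² − (y + 25.1)² with x = 45.299, y = -17.699, so z ≈ 20.693 ≈ 20.7 km.
Check against D (with the unrounded solution): distance 64.30 ≈ 64.30 km. ✓

(45.3, -17.7, 20.7)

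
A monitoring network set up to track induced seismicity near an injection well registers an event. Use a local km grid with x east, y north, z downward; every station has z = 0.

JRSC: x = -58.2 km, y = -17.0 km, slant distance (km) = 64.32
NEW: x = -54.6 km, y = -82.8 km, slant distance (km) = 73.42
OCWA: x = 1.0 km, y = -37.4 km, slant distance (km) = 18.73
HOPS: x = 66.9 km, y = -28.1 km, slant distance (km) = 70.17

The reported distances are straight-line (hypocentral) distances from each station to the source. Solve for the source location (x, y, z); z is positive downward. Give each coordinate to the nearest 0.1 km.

x ≈ -0.1 km, y ≈ -37.3 km, depth ≈ 18.7 km

Each station gives a sphere (x−x_i)² + (y−y_i)² + z² = d_i² (stations at z=0).
Subtracting the JRSC sphere from NEW and OCWA: z² cancels, leaving linear equations in x and y:
7.2 x − 131.6 y = 4907.33
118.4 x − 40.8 y = 1509.77
Solving: x ≈ -0.100, y ≈ -37.295 km (keep extra digits for the depth step; rounded: -0.1, -37.3).
Then from the JRSC sphere: z² = 64.32² − (x + 58.2)² − (y + 17.0)² with x = -0.100, y = -37.295, so z ≈ 18.697 ≈ 18.7 km.
Check against HOPS (with the unrounded solution): distance 70.17 ≈ 70.17 km. ✓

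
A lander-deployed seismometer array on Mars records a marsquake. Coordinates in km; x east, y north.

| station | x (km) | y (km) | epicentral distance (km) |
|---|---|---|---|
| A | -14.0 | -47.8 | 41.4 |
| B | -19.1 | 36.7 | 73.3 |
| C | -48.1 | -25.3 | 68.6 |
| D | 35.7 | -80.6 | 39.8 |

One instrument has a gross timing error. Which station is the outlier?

D

Solve using three stations at a time. Using A, B, C (subtract circle equations pairwise → linear system) gives (x, y) ≈ (20.5, -25.0).
Distances from that point to each station vs reported:
  A: calculated 41.3 vs reported 41.4 → residual 0.1 km
  B: calculated 73.3 vs reported 73.3 → residual 0.0 km
  C: calculated 68.6 vs reported 68.6 → residual 0.0 km
  D: calculated 57.7 vs reported 39.8 → residual 17.9 km
A, B, C are mutually consistent (residuals ≈ 0); D is off by 17.9 km.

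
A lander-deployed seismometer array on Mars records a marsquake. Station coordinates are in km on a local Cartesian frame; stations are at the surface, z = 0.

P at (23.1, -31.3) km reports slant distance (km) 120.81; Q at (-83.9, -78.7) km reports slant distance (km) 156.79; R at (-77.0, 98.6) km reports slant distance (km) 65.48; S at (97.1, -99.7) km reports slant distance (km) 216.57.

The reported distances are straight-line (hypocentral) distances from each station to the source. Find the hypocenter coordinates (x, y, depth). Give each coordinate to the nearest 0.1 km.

x ≈ -37.1 km, y ≈ 65.5 km, depth ≈ 40.0 km

Each station gives a sphere (x−x_i)² + (y−y_i)² + z² = d_i² (stations at z=0).
Subtracting the P sphere from Q and R: z² cancels, leaving linear equations in x and y:
-214.0 x − 94.8 y = 1731.55
-200.2 x + 259.8 y = 24445.09
Solving: x ≈ -37.106, y ≈ 65.498 km (keep extra digits for the depth step; rounded: -37.1, 65.5).
Then from the P sphere: z² = 120.81² − (x − 23.1)² − (y + 31.3)² with x = -37.106, y = 65.498, so z ≈ 40.006 ≈ 40.0 km.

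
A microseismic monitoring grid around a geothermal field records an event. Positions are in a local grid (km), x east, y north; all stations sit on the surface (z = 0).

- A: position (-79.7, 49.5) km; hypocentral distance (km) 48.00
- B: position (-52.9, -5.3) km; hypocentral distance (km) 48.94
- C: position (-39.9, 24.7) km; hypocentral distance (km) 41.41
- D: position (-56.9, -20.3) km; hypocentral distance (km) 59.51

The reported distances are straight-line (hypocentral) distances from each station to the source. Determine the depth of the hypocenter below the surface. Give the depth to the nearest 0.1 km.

depth ≈ 36.7 km

Each station gives a sphere (x−x_i)² + (y−y_i)² + z² = d_i² (stations at z=0).
Subtracting the A sphere from B and C: z² cancels, leaving linear equations in x and y:
53.6 x − 109.6 y = -6066.96
79.6 x − 49.6 y = -6011.03
Solving: x ≈ -59.003, y ≈ 26.500 km (keep extra digits for the depth step; rounded: -59.0, 26.5).
Then from the A sphere: z² = 48.00² − (x + 79.7)² − (y − 49.5)² with x = -59.003, y = 26.500, so z ≈ 36.697 ≈ 36.7 km.
Check against D (with the unrounded solution): distance 59.51 ≈ 59.51 km. ✓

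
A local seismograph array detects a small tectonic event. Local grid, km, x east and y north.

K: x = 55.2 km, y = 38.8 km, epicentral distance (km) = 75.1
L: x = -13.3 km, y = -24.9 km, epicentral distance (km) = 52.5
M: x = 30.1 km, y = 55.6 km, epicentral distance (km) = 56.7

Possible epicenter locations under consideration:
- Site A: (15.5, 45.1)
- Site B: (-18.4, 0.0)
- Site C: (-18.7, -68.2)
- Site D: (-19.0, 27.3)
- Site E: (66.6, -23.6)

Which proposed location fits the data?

For each candidate, compare |candidate − station| to the reported distance:
Site A: residuals K 34.9, L 23.2, M 38.7 → max 38.7 km
Site B: residuals K 8.1, L 27.1, M 17.1 → max 27.1 km
Site C: residuals K 54.9, L 8.9, M 76.4 → max 76.4 km
Site D: residuals K 0.0, L 0.0, M 0.0 → max 0.0 km
Site E: residuals K 11.7, L 27.4, M 30.5 → max 30.5 km
Only Site D has all residuals ≈ 0.

Site D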